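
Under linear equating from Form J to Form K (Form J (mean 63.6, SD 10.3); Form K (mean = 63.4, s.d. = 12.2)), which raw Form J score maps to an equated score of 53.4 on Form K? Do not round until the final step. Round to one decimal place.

Invert y = (SD_Y/SD_X)(x − M_X) + M_Y:
x = (SD_X/SD_Y)(y − M_Y) + M_X = (10.3/12.2)(53.4 − 63.4) + 63.6
x = 0.844262 × -10.000 + 63.6 = 55.2

55.2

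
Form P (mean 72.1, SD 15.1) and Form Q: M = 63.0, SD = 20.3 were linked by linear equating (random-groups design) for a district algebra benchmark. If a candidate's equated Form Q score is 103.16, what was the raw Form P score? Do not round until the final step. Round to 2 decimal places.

101.97

Invert y = (SD_Y/SD_X)(x − M_X) + M_Y:
x = (SD_X/SD_Y)(y − M_Y) + M_X = (15.1/20.3)(103.16 − 63.0) + 72.1
x = 0.743842 × 40.160 + 72.1 = 101.97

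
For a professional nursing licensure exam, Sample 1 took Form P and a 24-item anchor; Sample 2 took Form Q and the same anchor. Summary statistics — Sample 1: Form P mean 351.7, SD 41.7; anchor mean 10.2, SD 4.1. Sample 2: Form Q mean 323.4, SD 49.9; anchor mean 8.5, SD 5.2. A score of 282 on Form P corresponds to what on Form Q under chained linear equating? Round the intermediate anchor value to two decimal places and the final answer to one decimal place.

274.0

Form P → anchor (Sample 1): v = (4.1/41.7)(282 − 351.7) + 10.2 = 3.35
anchor → Form Q (Sample 2): y = (49.9/5.2)(3.35 − 8.5) + 323.4 = 274.0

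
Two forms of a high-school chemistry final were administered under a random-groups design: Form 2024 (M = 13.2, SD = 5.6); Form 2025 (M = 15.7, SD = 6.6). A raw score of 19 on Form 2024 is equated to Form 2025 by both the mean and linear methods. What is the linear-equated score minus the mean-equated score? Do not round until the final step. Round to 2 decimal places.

1.04

Mean-equated: 19 + (15.7 − 13.2) = 21.50
Linear-equated: (6.6/5.6)(19 − 13.2) + 15.7 = 22.536
Difference = 22.536 − 21.50 = 1.04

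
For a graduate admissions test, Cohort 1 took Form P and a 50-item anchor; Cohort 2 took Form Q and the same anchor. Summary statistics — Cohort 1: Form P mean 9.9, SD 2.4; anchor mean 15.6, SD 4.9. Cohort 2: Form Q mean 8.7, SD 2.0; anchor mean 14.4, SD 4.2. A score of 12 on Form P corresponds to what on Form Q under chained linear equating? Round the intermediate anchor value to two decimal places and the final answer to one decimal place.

11.3

Form P → anchor (Cohort 1): v = (4.9/2.4)(12 − 9.9) + 15.6 = 19.89
anchor → Form Q (Cohort 2): y = (2.0/4.2)(19.89 − 14.4) + 8.7 = 11.3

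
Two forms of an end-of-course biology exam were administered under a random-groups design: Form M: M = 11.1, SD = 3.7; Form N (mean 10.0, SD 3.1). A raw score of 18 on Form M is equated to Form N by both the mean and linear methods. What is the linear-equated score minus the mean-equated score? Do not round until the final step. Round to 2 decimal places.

-1.12

Mean-equated: 18 + (10.0 − 11.1) = 16.90
Linear-equated: (3.1/3.7)(18 − 11.1) + 10.0 = 15.781
Difference = 15.781 − 16.90 = -1.12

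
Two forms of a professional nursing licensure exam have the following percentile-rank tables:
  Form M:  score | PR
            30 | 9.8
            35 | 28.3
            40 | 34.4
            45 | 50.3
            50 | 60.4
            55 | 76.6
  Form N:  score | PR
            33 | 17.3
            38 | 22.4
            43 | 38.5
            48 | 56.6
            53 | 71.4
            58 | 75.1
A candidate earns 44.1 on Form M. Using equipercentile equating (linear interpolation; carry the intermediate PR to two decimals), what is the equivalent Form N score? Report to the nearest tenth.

PR of 44.1 on Form M: 34.4 + (44.1 − 40)/(45 − 40) × (50.3 − 34.4) = 47.44
On Form N, PR 47.44 falls between score 43 (PR 38.5) and 48 (PR 56.6).
Interpolate: 43 + (47.44 − 38.5)/(56.6 − 38.5) × (48 − 43) = 45.5

45.5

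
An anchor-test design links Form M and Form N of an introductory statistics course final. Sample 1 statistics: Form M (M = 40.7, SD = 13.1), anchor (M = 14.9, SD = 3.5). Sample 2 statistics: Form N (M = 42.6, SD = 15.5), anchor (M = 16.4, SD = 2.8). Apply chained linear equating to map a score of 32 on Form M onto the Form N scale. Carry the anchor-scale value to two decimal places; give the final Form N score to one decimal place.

21.5

Form M → anchor (Sample 1): v = (3.5/13.1)(32 − 40.7) + 14.9 = 12.58
anchor → Form N (Sample 2): y = (15.5/2.8)(12.58 − 16.4) + 42.6 = 21.5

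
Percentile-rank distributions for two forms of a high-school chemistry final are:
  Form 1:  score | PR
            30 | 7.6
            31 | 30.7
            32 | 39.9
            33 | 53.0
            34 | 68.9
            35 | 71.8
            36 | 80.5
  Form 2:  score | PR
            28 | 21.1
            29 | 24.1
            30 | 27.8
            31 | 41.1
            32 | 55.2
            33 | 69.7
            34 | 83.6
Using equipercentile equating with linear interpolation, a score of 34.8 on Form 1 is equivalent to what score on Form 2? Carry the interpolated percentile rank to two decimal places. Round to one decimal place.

33.1

PR of 34.8 on Form 1: 68.9 + (34.8 − 34)/(35 − 34) × (71.8 − 68.9) = 71.22
On Form 2, PR 71.22 falls between score 33 (PR 69.7) and 34 (PR 83.6).
Interpolate: 33 + (71.22 − 69.7)/(83.6 − 69.7) × (34 − 33) = 33.1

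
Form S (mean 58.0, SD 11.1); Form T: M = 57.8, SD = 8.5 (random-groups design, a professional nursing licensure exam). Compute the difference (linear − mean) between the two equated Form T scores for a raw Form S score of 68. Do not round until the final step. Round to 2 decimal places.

Mean-equated: 68 + (57.8 − 58.0) = 67.80
Linear-equated: (8.5/11.1)(68 − 58.0) + 57.8 = 65.458
Difference = 65.458 − 67.80 = -2.34

-2.34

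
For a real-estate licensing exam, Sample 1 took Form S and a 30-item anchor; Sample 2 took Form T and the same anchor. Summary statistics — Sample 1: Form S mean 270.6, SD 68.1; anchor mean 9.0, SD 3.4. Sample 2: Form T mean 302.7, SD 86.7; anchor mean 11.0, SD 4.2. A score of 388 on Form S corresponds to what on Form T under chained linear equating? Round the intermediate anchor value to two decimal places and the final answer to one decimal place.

382.4

Form S → anchor (Sample 1): v = (3.4/68.1)(388 − 270.6) + 9.0 = 14.86
anchor → Form T (Sample 2): y = (86.7/4.2)(14.86 − 11.0) + 302.7 = 382.4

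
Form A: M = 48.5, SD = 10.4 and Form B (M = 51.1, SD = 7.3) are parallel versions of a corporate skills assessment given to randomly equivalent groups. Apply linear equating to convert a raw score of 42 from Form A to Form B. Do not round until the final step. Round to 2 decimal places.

46.54

Linear equating: y = (SD_Y/SD_X)(x − M_X) + M_Y
y = (7.3/10.4)(42 − 48.5) + 51.1
y = 0.701923 × -6.5 + 51.1 = -4.5625 + 51.1 = 46.54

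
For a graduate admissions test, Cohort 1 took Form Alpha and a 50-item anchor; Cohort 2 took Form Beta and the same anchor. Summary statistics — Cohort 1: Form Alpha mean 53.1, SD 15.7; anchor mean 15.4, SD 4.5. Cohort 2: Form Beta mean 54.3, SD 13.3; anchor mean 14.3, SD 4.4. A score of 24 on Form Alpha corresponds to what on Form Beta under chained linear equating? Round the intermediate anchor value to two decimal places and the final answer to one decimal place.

Form Alpha → anchor (Cohort 1): v = (4.5/15.7)(24 − 53.1) + 15.4 = 7.06
anchor → Form Beta (Cohort 2): y = (13.3/4.4)(7.06 − 14.3) + 54.3 = 32.4

32.4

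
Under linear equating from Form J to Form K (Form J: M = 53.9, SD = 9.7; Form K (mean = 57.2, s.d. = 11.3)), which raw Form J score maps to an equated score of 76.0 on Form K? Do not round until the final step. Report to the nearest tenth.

70.0

Invert y = (SD_Y/SD_X)(x − M_X) + M_Y:
x = (SD_X/SD_Y)(y − M_Y) + M_X = (9.7/11.3)(76.0 − 57.2) + 53.9
x = 0.858407 × 18.800 + 53.9 = 70.0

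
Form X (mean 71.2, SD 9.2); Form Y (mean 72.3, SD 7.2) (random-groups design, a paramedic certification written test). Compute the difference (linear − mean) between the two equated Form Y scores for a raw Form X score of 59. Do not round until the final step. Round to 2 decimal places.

2.65

Mean-equated: 59 + (72.3 − 71.2) = 60.10
Linear-equated: (7.2/9.2)(59 − 71.2) + 72.3 = 62.752
Difference = 62.752 − 60.10 = 2.65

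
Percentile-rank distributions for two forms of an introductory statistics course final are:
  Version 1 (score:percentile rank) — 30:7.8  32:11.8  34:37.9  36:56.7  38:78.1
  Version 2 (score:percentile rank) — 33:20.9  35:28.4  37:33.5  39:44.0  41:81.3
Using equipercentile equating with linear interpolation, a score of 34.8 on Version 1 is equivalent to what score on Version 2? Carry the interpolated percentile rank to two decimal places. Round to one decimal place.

PR of 34.8 on Version 1: 37.9 + (34.8 − 34)/(36 − 34) × (56.7 − 37.9) = 45.42
On Version 2, PR 45.42 falls between score 39 (PR 44.0) and 41 (PR 81.3).
Interpolate: 39 + (45.42 − 44.0)/(81.3 − 44.0) × (41 − 39) = 39.1

39.1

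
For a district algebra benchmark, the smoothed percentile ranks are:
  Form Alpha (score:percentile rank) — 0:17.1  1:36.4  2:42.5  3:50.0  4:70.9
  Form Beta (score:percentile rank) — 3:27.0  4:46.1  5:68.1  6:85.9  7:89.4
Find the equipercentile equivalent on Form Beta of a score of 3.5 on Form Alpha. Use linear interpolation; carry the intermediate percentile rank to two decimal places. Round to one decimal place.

4.7

PR of 3.5 on Form Alpha: 50.0 + (3.5 − 3)/(4 − 3) × (70.9 − 50.0) = 60.45
On Form Beta, PR 60.45 falls between score 4 (PR 46.1) and 5 (PR 68.1).
Interpolate: 4 + (60.45 − 46.1)/(68.1 − 46.1) × (5 − 4) = 4.7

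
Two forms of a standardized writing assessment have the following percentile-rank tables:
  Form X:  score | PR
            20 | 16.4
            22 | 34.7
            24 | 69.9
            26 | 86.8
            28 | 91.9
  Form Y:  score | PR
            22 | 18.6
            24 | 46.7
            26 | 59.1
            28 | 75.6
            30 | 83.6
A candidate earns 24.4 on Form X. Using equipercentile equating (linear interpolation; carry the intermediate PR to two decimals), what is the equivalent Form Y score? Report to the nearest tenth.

PR of 24.4 on Form X: 69.9 + (24.4 − 24)/(26 − 24) × (86.8 − 69.9) = 73.28
On Form Y, PR 73.28 falls between score 26 (PR 59.1) and 28 (PR 75.6).
Interpolate: 26 + (73.28 − 59.1)/(75.6 − 59.1) × (28 − 26) = 27.7

27.7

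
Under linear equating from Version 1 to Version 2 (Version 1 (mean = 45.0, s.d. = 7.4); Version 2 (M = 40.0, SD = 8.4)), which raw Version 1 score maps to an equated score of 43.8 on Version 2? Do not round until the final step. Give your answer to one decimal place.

Invert y = (SD_Y/SD_X)(x − M_X) + M_Y:
x = (SD_X/SD_Y)(y − M_Y) + M_X = (7.4/8.4)(43.8 − 40.0) + 45.0
x = 0.880952 × 3.800 + 45.0 = 48.3

48.3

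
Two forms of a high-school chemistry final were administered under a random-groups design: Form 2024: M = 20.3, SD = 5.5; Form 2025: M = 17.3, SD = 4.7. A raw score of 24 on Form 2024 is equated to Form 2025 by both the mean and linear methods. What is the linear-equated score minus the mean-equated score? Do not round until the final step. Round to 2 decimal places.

-0.54

Mean-equated: 24 + (17.3 − 20.3) = 21.00
Linear-equated: (4.7/5.5)(24 − 20.3) + 17.3 = 20.462
Difference = 20.462 − 21.00 = -0.54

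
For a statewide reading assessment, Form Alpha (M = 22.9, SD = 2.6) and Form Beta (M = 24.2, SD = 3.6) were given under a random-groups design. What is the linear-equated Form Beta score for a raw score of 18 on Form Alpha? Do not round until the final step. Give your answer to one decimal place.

Linear equating: y = (SD_Y/SD_X)(x − M_X) + M_Y
y = (3.6/2.6)(18 − 22.9) + 24.2
y = 1.384615 × -4.9 + 24.2 = -6.7846 + 24.2 = 17.4

17.4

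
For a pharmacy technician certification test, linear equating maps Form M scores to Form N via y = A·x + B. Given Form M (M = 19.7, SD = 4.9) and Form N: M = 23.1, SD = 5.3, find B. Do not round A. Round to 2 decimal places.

A = SD_Y / SD_X = 5.3 / 4.9 = 1.081633
B = M_Y − A·M_X = 23.1 − 1.081633 × 19.7 = 1.79

1.79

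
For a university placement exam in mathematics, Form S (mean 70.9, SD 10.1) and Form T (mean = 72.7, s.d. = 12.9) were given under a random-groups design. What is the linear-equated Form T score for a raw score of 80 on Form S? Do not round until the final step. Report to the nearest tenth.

84.3

Linear equating: y = (SD_Y/SD_X)(x − M_X) + M_Y
y = (12.9/10.1)(80 − 70.9) + 72.7
y = 1.277228 × 9.1 + 72.7 = 11.6228 + 72.7 = 84.3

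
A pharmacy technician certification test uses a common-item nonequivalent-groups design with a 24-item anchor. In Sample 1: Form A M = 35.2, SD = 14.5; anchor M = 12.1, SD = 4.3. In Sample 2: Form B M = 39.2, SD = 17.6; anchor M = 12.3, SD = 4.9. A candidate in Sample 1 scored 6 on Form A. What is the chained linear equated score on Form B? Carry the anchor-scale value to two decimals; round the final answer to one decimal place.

7.4

Form A → anchor (Sample 1): v = (4.3/14.5)(6 − 35.2) + 12.1 = 3.44
anchor → Form B (Sample 2): y = (17.6/4.9)(3.44 − 12.3) + 39.2 = 7.4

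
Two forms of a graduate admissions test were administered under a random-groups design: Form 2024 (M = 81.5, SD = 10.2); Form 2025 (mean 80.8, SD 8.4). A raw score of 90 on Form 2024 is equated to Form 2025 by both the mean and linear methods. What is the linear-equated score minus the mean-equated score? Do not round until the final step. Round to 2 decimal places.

Mean-equated: 90 + (80.8 − 81.5) = 89.30
Linear-equated: (8.4/10.2)(90 − 81.5) + 80.8 = 87.800
Difference = 87.800 − 89.30 = -1.50

-1.50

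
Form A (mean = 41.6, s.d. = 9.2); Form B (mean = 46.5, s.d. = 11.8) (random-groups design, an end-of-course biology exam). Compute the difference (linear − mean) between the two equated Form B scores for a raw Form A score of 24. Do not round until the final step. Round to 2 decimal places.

Mean-equated: 24 + (46.5 − 41.6) = 28.90
Linear-equated: (11.8/9.2)(24 − 41.6) + 46.5 = 23.926
Difference = 23.926 − 28.90 = -4.97

-4.97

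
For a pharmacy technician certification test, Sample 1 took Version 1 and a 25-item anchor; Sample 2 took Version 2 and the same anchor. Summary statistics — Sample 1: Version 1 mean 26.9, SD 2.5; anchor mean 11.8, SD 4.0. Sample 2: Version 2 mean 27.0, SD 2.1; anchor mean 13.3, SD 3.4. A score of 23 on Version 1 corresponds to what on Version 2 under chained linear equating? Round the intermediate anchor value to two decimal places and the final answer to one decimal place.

Version 1 → anchor (Sample 1): v = (4.0/2.5)(23 − 26.9) + 11.8 = 5.56
anchor → Version 2 (Sample 2): y = (2.1/3.4)(5.56 − 13.3) + 27.0 = 22.2

22.2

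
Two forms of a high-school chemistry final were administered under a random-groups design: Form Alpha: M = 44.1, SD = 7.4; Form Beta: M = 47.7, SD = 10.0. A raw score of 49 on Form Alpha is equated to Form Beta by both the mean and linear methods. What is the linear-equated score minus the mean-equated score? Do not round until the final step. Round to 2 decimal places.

1.72

Mean-equated: 49 + (47.7 − 44.1) = 52.60
Linear-equated: (10.0/7.4)(49 − 44.1) + 47.7 = 54.322
Difference = 54.322 − 52.60 = 1.72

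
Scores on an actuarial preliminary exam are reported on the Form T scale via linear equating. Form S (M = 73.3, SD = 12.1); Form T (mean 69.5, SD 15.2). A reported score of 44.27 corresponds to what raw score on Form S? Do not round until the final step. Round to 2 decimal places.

Invert y = (SD_Y/SD_X)(x − M_X) + M_Y:
x = (SD_X/SD_Y)(y − M_Y) + M_X = (12.1/15.2)(44.27 − 69.5) + 73.3
x = 0.796053 × -25.230 + 73.3 = 53.22

53.22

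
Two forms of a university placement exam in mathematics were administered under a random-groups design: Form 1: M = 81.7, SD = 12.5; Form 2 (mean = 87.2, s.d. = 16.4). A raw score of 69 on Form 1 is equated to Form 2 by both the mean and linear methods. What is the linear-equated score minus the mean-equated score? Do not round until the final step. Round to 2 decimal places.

-3.96

Mean-equated: 69 + (87.2 − 81.7) = 74.50
Linear-equated: (16.4/12.5)(69 − 81.7) + 87.2 = 70.538
Difference = 70.538 − 74.50 = -3.96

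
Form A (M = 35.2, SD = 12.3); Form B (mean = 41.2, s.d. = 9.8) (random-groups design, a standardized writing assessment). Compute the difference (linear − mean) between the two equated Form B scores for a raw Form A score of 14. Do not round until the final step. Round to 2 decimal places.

Mean-equated: 14 + (41.2 − 35.2) = 20.00
Linear-equated: (9.8/12.3)(14 − 35.2) + 41.2 = 24.309
Difference = 24.309 − 20.00 = 4.31

4.31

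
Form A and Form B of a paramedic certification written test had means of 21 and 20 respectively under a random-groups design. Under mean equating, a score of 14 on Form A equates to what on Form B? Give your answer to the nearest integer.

13

Mean equating: y = x + (M_Y − M_X) = 14 + (20 − 21) = 13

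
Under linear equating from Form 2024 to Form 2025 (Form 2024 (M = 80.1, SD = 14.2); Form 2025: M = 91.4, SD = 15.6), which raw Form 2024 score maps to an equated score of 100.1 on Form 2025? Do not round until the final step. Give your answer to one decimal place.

88.0

Invert y = (SD_Y/SD_X)(x − M_X) + M_Y:
x = (SD_X/SD_Y)(y − M_Y) + M_X = (14.2/15.6)(100.1 − 91.4) + 80.1
x = 0.910256 × 8.700 + 80.1 = 88.0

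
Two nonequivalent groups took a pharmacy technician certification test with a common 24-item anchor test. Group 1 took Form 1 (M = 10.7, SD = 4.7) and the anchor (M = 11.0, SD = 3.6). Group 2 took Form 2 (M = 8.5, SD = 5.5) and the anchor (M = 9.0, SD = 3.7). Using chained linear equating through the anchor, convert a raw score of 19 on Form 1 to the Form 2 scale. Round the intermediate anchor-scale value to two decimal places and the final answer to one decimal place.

Form 1 → anchor (Group 1): v = (3.6/4.7)(19 − 10.7) + 11.0 = 17.36
anchor → Form 2 (Group 2): y = (5.5/3.7)(17.36 − 9.0) + 8.5 = 20.9

20.9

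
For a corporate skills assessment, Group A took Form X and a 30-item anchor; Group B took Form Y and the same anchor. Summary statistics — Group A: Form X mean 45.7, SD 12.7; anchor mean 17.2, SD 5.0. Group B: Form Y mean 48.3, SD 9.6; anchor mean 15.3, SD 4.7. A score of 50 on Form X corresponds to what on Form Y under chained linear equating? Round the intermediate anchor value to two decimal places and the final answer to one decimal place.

Form X → anchor (Group A): v = (5.0/12.7)(50 − 45.7) + 17.2 = 18.89
anchor → Form Y (Group B): y = (9.6/4.7)(18.89 − 15.3) + 48.3 = 55.6

55.6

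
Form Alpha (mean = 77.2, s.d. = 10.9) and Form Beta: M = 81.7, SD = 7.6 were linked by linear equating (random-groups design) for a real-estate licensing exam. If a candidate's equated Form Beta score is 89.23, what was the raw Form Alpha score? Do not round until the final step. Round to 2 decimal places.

Invert y = (SD_Y/SD_X)(x − M_X) + M_Y:
x = (SD_X/SD_Y)(y − M_Y) + M_X = (10.9/7.6)(89.23 − 81.7) + 77.2
x = 1.434211 × 7.530 + 77.2 = 88.00

88.00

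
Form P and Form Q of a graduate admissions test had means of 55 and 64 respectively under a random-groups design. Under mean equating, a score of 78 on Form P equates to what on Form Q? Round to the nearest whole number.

Mean equating: y = x + (M_Y − M_X) = 78 + (64 − 55) = 87

87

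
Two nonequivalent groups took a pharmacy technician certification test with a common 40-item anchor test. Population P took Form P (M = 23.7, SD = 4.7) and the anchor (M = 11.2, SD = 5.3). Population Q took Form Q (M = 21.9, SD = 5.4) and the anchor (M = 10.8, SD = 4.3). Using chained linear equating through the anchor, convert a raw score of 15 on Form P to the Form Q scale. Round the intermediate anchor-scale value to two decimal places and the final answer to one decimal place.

10.1

Form P → anchor (Population P): v = (5.3/4.7)(15 − 23.7) + 11.2 = 1.39
anchor → Form Q (Population Q): y = (5.4/4.3)(1.39 − 10.8) + 21.9 = 10.1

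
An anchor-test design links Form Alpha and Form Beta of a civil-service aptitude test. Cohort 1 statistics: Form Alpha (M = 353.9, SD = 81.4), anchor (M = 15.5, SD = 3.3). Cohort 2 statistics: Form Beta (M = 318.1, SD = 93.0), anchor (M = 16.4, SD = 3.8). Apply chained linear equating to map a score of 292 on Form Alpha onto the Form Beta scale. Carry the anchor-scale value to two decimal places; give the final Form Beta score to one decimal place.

Form Alpha → anchor (Cohort 1): v = (3.3/81.4)(292 − 353.9) + 15.5 = 12.99
anchor → Form Beta (Cohort 2): y = (93.0/3.8)(12.99 − 16.4) + 318.1 = 234.6

234.6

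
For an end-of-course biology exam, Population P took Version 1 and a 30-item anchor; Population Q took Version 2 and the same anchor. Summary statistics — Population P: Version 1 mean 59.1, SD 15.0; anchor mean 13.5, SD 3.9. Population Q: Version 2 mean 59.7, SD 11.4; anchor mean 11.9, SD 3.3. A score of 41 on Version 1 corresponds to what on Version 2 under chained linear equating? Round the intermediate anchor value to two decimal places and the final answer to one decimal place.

49.0

Version 1 → anchor (Population P): v = (3.9/15.0)(41 − 59.1) + 13.5 = 8.79
anchor → Version 2 (Population Q): y = (11.4/3.3)(8.79 − 11.9) + 59.7 = 49.0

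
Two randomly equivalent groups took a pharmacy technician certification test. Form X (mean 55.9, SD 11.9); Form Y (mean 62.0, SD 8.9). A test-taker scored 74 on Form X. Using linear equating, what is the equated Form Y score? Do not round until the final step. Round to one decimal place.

Linear equating: y = (SD_Y/SD_X)(x − M_X) + M_Y
y = (8.9/11.9)(74 − 55.9) + 62.0
y = 0.747899 × 18.1 + 62.0 = 13.5370 + 62.0 = 75.5

75.5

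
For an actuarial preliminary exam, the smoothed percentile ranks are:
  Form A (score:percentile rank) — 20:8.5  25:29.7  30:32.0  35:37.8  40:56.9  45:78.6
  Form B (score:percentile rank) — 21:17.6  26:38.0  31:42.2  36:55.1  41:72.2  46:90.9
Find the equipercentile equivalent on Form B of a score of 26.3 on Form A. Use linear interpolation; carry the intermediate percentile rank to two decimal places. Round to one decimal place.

24.1

PR of 26.3 on Form A: 29.7 + (26.3 − 25)/(30 − 25) × (32.0 − 29.7) = 30.30
On Form B, PR 30.30 falls between score 21 (PR 17.6) and 26 (PR 38.0).
Interpolate: 21 + (30.30 − 17.6)/(38.0 − 17.6) × (26 − 21) = 24.1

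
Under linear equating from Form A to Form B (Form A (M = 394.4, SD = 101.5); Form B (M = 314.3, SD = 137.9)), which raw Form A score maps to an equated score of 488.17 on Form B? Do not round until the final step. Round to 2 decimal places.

522.38

Invert y = (SD_Y/SD_X)(x − M_X) + M_Y:
x = (SD_X/SD_Y)(y − M_Y) + M_X = (101.5/137.9)(488.17 − 314.3) + 394.4
x = 0.736041 × 173.870 + 394.4 = 522.38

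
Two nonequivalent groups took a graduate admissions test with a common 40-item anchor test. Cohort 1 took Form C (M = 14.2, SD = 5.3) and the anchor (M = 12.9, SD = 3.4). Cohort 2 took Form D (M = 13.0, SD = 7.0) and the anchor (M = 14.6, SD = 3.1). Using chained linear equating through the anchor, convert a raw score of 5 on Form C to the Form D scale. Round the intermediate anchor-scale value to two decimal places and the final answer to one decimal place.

Form C → anchor (Cohort 1): v = (3.4/5.3)(5 − 14.2) + 12.9 = 7.00
anchor → Form D (Cohort 2): y = (7.0/3.1)(7.00 − 14.6) + 13.0 = -4.2

-4.2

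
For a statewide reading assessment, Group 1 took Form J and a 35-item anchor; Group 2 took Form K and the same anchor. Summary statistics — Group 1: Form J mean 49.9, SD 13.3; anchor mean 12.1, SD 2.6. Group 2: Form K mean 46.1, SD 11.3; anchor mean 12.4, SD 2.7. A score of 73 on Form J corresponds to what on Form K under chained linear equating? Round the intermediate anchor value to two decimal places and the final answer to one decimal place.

Form J → anchor (Group 1): v = (2.6/13.3)(73 − 49.9) + 12.1 = 16.62
anchor → Form K (Group 2): y = (11.3/2.7)(16.62 − 12.4) + 46.1 = 63.8

63.8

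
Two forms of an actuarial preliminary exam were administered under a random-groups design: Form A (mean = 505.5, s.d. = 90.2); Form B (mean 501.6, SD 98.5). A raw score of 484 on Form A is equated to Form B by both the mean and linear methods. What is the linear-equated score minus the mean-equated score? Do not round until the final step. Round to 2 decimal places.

-1.98

Mean-equated: 484 + (501.6 − 505.5) = 480.10
Linear-equated: (98.5/90.2)(484 − 505.5) + 501.6 = 478.122
Difference = 478.122 − 480.10 = -1.98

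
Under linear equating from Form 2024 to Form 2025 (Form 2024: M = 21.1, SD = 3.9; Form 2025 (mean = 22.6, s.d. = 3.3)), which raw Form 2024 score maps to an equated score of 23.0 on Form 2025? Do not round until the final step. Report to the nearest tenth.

Invert y = (SD_Y/SD_X)(x − M_X) + M_Y:
x = (SD_X/SD_Y)(y − M_Y) + M_X = (3.9/3.3)(23.0 − 22.6) + 21.1
x = 1.181818 × 0.400 + 21.1 = 21.6

21.6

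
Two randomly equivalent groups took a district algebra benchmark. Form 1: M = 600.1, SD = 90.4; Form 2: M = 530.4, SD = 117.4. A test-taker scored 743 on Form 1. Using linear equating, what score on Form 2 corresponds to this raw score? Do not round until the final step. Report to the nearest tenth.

716.0

Linear equating: y = (SD_Y/SD_X)(x − M_X) + M_Y
y = (117.4/90.4)(743 − 600.1) + 530.4
y = 1.298673 × 142.9 + 530.4 = 185.5803 + 530.4 = 716.0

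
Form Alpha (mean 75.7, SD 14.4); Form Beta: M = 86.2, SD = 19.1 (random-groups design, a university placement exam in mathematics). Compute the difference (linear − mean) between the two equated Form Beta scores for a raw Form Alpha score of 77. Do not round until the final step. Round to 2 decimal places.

0.42

Mean-equated: 77 + (86.2 − 75.7) = 87.50
Linear-equated: (19.1/14.4)(77 − 75.7) + 86.2 = 87.924
Difference = 87.924 − 87.50 = 0.42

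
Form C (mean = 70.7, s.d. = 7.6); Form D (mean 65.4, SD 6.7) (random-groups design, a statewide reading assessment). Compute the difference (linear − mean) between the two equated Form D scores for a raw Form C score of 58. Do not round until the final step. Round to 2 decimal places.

Mean-equated: 58 + (65.4 − 70.7) = 52.70
Linear-equated: (6.7/7.6)(58 − 70.7) + 65.4 = 54.204
Difference = 54.204 − 52.70 = 1.50

1.50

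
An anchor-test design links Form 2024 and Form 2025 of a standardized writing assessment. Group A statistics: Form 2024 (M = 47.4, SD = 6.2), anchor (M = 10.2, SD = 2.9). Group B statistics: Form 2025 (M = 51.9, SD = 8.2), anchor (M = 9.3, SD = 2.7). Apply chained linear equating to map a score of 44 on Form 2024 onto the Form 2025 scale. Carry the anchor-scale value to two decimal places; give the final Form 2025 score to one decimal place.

49.8

Form 2024 → anchor (Group A): v = (2.9/6.2)(44 − 47.4) + 10.2 = 8.61
anchor → Form 2025 (Group B): y = (8.2/2.7)(8.61 − 9.3) + 51.9 = 49.8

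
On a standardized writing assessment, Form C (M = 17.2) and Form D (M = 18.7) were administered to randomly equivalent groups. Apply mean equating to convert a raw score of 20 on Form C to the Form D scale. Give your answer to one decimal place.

21.5

Mean equating: y = x + (M_Y − M_X) = 20 + (18.7 − 17.2) = 21.5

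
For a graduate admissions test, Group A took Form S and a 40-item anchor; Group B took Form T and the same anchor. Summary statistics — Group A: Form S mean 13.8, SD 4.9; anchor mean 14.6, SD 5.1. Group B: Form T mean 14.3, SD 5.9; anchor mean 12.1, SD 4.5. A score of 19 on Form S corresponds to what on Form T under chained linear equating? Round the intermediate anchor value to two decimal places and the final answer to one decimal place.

Form S → anchor (Group A): v = (5.1/4.9)(19 − 13.8) + 14.6 = 20.01
anchor → Form T (Group B): y = (5.9/4.5)(20.01 − 12.1) + 14.3 = 24.7

24.7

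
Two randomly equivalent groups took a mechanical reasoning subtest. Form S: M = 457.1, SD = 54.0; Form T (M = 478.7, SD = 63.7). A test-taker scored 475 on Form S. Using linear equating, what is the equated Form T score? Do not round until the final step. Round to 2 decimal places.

499.82

Linear equating: y = (SD_Y/SD_X)(x − M_X) + M_Y
y = (63.7/54.0)(475 − 457.1) + 478.7
y = 1.179630 × 17.9 + 478.7 = 21.1154 + 478.7 = 499.82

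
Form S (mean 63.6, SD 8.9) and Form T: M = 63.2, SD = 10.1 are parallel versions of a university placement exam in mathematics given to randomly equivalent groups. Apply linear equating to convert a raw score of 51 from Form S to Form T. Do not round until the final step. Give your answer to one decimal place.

Linear equating: y = (SD_Y/SD_X)(x − M_X) + M_Y
y = (10.1/8.9)(51 − 63.6) + 63.2
y = 1.134831 × -12.6 + 63.2 = -14.2989 + 63.2 = 48.9

48.9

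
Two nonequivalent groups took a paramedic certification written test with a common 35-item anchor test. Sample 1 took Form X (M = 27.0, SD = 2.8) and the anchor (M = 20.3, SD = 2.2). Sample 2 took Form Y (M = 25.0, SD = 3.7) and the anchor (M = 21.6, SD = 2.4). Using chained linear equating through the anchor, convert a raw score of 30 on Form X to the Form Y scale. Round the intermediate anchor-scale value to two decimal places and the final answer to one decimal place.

26.6

Form X → anchor (Sample 1): v = (2.2/2.8)(30 − 27.0) + 20.3 = 22.66
anchor → Form Y (Sample 2): y = (3.7/2.4)(22.66 − 21.6) + 25.0 = 26.6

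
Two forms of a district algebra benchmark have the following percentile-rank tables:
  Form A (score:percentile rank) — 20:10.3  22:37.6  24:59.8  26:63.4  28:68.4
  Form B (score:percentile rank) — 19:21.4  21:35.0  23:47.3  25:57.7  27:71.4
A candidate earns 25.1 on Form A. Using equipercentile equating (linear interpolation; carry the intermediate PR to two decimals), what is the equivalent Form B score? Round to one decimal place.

25.6

PR of 25.1 on Form A: 59.8 + (25.1 − 24)/(26 − 24) × (63.4 − 59.8) = 61.78
On Form B, PR 61.78 falls between score 25 (PR 57.7) and 27 (PR 71.4).
Interpolate: 25 + (61.78 − 57.7)/(71.4 − 57.7) × (27 − 25) = 25.6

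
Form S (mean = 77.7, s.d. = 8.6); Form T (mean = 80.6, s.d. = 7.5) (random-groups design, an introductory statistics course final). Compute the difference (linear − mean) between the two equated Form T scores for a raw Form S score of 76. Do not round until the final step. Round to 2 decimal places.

0.22

Mean-equated: 76 + (80.6 − 77.7) = 78.90
Linear-equated: (7.5/8.6)(76 − 77.7) + 80.6 = 79.117
Difference = 79.117 − 78.90 = 0.22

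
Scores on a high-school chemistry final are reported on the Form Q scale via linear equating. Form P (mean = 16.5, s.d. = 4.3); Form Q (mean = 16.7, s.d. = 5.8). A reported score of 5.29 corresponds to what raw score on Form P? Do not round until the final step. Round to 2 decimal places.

Invert y = (SD_Y/SD_X)(x − M_X) + M_Y:
x = (SD_X/SD_Y)(y − M_Y) + M_X = (4.3/5.8)(5.29 − 16.7) + 16.5
x = 0.741379 × -11.410 + 16.5 = 8.04

8.04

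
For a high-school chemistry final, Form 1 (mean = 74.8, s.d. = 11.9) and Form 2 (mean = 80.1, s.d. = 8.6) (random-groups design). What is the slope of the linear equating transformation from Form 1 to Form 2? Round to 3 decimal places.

A = SD_Y / SD_X = 8.6 / 11.9 = 0.723

0.723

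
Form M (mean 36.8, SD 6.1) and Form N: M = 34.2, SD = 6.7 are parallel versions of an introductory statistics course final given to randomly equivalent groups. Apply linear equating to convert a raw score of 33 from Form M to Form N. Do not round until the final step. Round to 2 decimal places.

30.03

Linear equating: y = (SD_Y/SD_X)(x − M_X) + M_Y
y = (6.7/6.1)(33 − 36.8) + 34.2
y = 1.098361 × -3.8 + 34.2 = -4.1738 + 34.2 = 30.03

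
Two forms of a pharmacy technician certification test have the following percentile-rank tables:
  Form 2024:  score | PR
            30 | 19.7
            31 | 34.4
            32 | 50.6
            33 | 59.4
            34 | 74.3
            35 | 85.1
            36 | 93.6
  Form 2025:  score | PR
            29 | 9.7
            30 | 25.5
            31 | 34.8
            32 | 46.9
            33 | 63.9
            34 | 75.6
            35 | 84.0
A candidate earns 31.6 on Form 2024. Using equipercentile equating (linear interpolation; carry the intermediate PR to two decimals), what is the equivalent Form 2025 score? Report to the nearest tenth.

PR of 31.6 on Form 2024: 34.4 + (31.6 − 31)/(32 − 31) × (50.6 − 34.4) = 44.12
On Form 2025, PR 44.12 falls between score 31 (PR 34.8) and 32 (PR 46.9).
Interpolate: 31 + (44.12 − 34.8)/(46.9 − 34.8) × (32 − 31) = 31.8

31.8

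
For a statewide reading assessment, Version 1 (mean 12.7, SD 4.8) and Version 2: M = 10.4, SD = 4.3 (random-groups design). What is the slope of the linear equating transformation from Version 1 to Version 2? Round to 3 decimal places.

A = SD_Y / SD_X = 4.3 / 4.8 = 0.896

0.896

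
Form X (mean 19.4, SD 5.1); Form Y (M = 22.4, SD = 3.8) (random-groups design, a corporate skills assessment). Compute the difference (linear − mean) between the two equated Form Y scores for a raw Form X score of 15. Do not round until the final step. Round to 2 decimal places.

1.12

Mean-equated: 15 + (22.4 − 19.4) = 18.00
Linear-equated: (3.8/5.1)(15 − 19.4) + 22.4 = 19.122
Difference = 19.122 − 18.00 = 1.12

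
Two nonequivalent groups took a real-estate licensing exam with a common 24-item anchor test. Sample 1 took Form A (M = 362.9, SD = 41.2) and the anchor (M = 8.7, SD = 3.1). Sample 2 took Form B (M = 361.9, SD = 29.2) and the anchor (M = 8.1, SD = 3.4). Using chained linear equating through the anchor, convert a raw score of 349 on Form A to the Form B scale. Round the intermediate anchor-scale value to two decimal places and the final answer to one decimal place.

358.0

Form A → anchor (Sample 1): v = (3.1/41.2)(349 − 362.9) + 8.7 = 7.65
anchor → Form B (Sample 2): y = (29.2/3.4)(7.65 − 8.1) + 361.9 = 358.0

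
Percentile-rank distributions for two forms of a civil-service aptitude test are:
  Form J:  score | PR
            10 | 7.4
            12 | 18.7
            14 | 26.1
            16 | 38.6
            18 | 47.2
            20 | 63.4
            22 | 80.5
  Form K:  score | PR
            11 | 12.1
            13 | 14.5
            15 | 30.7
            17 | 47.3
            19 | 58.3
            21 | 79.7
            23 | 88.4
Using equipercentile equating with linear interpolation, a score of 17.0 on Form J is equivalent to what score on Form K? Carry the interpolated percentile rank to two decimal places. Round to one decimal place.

16.5

PR of 17.0 on Form J: 38.6 + (17.0 − 16)/(18 − 16) × (47.2 − 38.6) = 42.90
On Form K, PR 42.90 falls between score 15 (PR 30.7) and 17 (PR 47.3).
Interpolate: 15 + (42.90 − 30.7)/(47.3 − 30.7) × (17 − 15) = 16.5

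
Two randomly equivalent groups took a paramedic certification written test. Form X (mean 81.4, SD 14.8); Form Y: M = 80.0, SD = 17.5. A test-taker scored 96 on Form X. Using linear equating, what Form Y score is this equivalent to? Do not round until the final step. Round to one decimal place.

Linear equating: y = (SD_Y/SD_X)(x − M_X) + M_Y
y = (17.5/14.8)(96 − 81.4) + 80.0
y = 1.182432 × 14.6 + 80.0 = 17.2635 + 80.0 = 97.3

97.3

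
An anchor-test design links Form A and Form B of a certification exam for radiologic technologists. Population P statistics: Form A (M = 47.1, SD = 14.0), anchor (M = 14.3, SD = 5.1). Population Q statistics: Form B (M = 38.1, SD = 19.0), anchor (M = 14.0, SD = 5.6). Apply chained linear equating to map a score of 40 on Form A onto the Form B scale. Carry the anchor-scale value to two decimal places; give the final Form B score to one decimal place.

Form A → anchor (Population P): v = (5.1/14.0)(40 − 47.1) + 14.3 = 11.71
anchor → Form B (Population Q): y = (19.0/5.6)(11.71 − 14.0) + 38.1 = 30.3

30.3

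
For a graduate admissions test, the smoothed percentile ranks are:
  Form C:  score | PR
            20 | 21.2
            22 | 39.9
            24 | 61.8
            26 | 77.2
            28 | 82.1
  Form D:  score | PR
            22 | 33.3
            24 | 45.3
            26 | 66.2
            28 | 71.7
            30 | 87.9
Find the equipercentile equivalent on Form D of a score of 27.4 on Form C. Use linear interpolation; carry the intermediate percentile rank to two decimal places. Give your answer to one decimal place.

29.1

PR of 27.4 on Form C: 77.2 + (27.4 − 26)/(28 − 26) × (82.1 − 77.2) = 80.63
On Form D, PR 80.63 falls between score 28 (PR 71.7) and 30 (PR 87.9).
Interpolate: 28 + (80.63 − 71.7)/(87.9 − 71.7) × (30 − 28) = 29.1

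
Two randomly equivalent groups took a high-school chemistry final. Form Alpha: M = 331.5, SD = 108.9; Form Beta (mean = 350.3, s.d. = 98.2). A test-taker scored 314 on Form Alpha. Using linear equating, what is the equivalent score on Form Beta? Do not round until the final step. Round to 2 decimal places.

Linear equating: y = (SD_Y/SD_X)(x − M_X) + M_Y
y = (98.2/108.9)(314 − 331.5) + 350.3
y = 0.901745 × -17.5 + 350.3 = -15.7805 + 350.3 = 334.52

334.52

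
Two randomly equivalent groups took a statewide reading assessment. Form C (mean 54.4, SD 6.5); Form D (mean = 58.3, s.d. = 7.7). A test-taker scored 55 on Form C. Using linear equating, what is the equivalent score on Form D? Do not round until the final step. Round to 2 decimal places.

59.01

Linear equating: y = (SD_Y/SD_X)(x − M_X) + M_Y
y = (7.7/6.5)(55 − 54.4) + 58.3
y = 1.184615 × 0.6 + 58.3 = 0.7108 + 58.3 = 59.01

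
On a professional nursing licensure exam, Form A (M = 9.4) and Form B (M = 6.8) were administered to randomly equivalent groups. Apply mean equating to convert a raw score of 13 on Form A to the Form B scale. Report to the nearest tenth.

10.4

Mean equating: y = x + (M_Y − M_X) = 13 + (6.8 − 9.4) = 10.4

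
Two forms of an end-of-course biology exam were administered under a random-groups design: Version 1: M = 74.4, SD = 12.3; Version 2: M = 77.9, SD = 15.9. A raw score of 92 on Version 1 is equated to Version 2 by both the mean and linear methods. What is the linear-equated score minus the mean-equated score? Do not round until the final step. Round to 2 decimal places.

5.15

Mean-equated: 92 + (77.9 − 74.4) = 95.50
Linear-equated: (15.9/12.3)(92 − 74.4) + 77.9 = 100.651
Difference = 100.651 − 95.50 = 5.15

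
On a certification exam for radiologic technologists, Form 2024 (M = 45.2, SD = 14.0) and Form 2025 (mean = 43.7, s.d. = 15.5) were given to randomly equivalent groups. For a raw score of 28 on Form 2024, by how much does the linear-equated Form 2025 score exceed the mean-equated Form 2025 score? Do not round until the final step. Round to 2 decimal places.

Mean-equated: 28 + (43.7 − 45.2) = 26.50
Linear-equated: (15.5/14.0)(28 − 45.2) + 43.7 = 24.657
Difference = 24.657 − 26.50 = -1.84

-1.84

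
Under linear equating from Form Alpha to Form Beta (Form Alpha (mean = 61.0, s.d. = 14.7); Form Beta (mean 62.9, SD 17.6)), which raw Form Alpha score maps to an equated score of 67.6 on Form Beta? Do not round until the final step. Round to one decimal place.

Invert y = (SD_Y/SD_X)(x − M_X) + M_Y:
x = (SD_X/SD_Y)(y − M_Y) + M_X = (14.7/17.6)(67.6 − 62.9) + 61.0
x = 0.835227 × 4.700 + 61.0 = 64.9

64.9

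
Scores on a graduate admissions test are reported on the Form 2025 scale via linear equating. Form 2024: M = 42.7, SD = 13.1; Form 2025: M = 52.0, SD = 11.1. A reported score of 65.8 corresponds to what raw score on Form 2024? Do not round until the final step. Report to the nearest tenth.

Invert y = (SD_Y/SD_X)(x − M_X) + M_Y:
x = (SD_X/SD_Y)(y − M_Y) + M_X = (13.1/11.1)(65.8 − 52.0) + 42.7
x = 1.180180 × 13.800 + 42.7 = 59.0

59.0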